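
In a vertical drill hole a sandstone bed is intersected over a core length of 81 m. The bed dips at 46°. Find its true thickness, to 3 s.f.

True thickness t = h · cos(dip) = 81 × cos 46°
t = 81 × 0.6947 = 56.267 m

56.3 m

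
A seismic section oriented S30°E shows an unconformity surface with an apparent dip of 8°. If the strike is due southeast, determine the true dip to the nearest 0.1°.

28.5°

The section is 15° from the strike.
tan(true dip) = tan 8° / sin 15° = 0.5430
δ = arctan(0.5430) = 28.50°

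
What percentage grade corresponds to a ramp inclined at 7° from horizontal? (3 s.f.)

grade % = 100 × tan 7° = 100 × 0.1228

12.3%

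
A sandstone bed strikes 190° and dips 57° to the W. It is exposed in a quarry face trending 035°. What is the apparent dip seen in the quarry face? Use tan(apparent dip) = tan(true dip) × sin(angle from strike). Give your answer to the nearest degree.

33°

Angle between strike (190°) and section (035°): β = 25°.
tan(apparent dip) = tan 57° · sin 25° = 0.6508
apparent dip = arctan 0.6508 = 33.06°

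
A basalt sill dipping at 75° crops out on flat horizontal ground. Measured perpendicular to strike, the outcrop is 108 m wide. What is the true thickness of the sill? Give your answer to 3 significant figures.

True thickness t = w · sin(dip) = 108 × sin 75°
t = 108 × 0.9659 = 104.320 m

104 m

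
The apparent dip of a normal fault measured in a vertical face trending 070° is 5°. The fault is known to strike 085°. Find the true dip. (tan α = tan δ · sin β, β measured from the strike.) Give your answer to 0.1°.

The section is 15° from the strike.
tan δ = tan α / sin β = tan 5° / sin 15° = 0.0875 / 0.2588 = 0.3380
true dip = arctan 0.3380 = 18.68°

18.7°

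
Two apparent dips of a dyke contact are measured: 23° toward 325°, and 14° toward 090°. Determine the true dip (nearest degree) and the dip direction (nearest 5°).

true dip 36°, dip direction 020°

Each apparent-dip line lies in the plane. As unit vectors (x east, y north, z up), v₁ plunges 23°→325° and v₂ plunges 14°→090°.
The plane normal is n = v₁ × v₂ ∝ (0.182, 0.507, 0.732).
tan δ = √(n_x²+n_y²)/n_z = 0.539/0.732, so δ = 36.4°.
Dip direction = atan2(0.182, 0.507) = 20° (azimuth of n's horizontal projection).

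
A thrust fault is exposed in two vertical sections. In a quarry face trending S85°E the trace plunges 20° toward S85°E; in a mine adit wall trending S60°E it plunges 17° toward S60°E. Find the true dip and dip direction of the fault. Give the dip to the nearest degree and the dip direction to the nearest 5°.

Represent each trace as a vector plunging at its apparent dip toward its trend (east-north-up frame): v₁ = (0.936, -0.082, -0.342), v₂ = (0.828, -0.478, -0.292).
Cross product v₁ × v₂ gives the pole to the plane: n ∝ (0.140, 0.010, 0.380).
tan δ = √(n_x²+n_y²)/n_z = 0.140/0.380, so δ = 20.2°.
Dip direction = atan2(0.140, 0.010) = 86° (azimuth of n's horizontal projection).

true dip 20°, dip direction 085°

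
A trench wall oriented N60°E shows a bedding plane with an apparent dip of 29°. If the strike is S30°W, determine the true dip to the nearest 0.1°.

The section is 30° from the strike.
tan δ = tan α / sin β = tan 29° / sin 30° = 0.5543 / 0.5000 = 1.1086
true dip = arctan 1.1086 = 47.95°

47.9°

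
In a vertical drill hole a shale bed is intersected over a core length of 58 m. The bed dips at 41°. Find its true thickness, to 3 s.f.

True thickness t = h · cos(dip) = 58 × cos 41°
t = 58 × 0.7547 = 43.773 m

43.8 m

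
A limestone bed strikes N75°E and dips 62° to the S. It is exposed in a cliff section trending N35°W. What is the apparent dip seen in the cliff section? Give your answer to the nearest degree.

The strike is N75°E and the section trends N35°W; the acute angle between them is β = 70°.
tan(apparent dip) = tan 62° · sin 70° = 1.7673
α = arctan(1.7673) = 60.50°

60°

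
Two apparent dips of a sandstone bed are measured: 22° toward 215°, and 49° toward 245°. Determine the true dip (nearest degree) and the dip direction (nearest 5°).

true dip 59°, dip direction 290°

The two traces are lines in the plane: v₁ = (sin 215°·cos 22°, cos 215°·cos 22°, −sin 22°), v₂ = (sin 245°·cos 49°, cos 245°·cos 49°, −sin 49°).
Cross product v₁ × v₂ gives the pole to the plane: n ∝ (-0.469, 0.179, 0.304).
True dip = arccos(n_z / |n|) = arccos(0.5180) = 58.8°.
Dip direction = atan2(-0.469, 0.179) = 291° (azimuth of n's horizontal projection).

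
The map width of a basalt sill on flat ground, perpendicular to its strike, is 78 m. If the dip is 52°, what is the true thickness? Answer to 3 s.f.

True thickness t = w · sin(dip) = 78 × sin 52°
t = 78 × 0.7880 = 61.465 m

61.5 m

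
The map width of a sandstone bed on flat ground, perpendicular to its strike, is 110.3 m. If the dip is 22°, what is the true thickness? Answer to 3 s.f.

41.3 m

True thickness t = w · sin(dip) = 110.3 × sin 22°
t = 110.3 × 0.3746 = 41.319 m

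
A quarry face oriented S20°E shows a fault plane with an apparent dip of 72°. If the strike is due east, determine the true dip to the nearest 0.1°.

β = acute angle between strike due east and section S20°E = 70°.
tan(true dip) = tan 72° / sin 70° = 3.2752
true dip = arctan 3.2752 = 73.02°

73.0°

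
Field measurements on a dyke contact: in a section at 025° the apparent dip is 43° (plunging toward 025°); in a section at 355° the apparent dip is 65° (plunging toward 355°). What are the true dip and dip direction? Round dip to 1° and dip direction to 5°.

Represent each trace as a vector plunging at its apparent dip toward its trend (east-north-up frame): v₁ = (0.309, 0.663, -0.682), v₂ = (-0.037, 0.421, -0.906).
Cross product v₁ × v₂ gives the pole to the plane: n ∝ (-0.314, 0.305, 0.155).
Dip δ = arctan(|n_h|/n_z) = arctan(0.438/0.155) = 70.6°.
Dip direction = atan2(-0.314, 0.305) = 314° (azimuth of n's horizontal projection).

true dip 71°, dip direction 315°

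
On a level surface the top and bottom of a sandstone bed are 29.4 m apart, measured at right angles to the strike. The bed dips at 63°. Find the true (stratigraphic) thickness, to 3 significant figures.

26.2 m

True thickness t = w · sin(dip) = 29.4 × sin 63°
t = 29.4 × 0.8910 = 26.196 m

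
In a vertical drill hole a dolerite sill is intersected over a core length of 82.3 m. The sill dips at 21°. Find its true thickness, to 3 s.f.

76.8 m

True thickness t = h · cos(dip) = 82.3 × cos 21°
t = 82.3 × 0.9336 = 76.834 m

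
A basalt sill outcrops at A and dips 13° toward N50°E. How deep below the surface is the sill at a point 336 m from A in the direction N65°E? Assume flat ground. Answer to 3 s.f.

The hole lies 15° from the dip direction, so the down-dip offset is 336 × cos 15° = 324.55 m.
Depth = down-dip offset × tan(dip) = 324.55 × tan 13° = 324.55 × 0.2309
Depth = 74.93 m

74.9 m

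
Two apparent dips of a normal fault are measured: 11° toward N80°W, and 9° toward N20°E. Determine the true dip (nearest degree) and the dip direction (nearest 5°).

The two traces are lines in the plane: v₁ = (sin 280°·cos 11°, cos 280°·cos 11°, −sin 11°), v₂ = (sin 20°·cos 9°, cos 20°·cos 9°, −sin 9°).
n = v₁ × v₂ = (-0.150, 0.216, 0.955) (taken with n_z > 0).
tan δ = √(n_x²+n_y²)/n_z = 0.263/0.955, so δ = 15.4°.
The horizontal component of n points toward azimuth atan2(n_x, n_y) = 325°, the dip direction.

true dip 15°, dip direction 325°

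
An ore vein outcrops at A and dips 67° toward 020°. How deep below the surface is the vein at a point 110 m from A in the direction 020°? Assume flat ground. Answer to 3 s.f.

259 m

The hole is directly down-dip from the outcrop, so the down-dip offset is 110 m.
Depth = down-dip offset × tan(dip) = 110.00 × tan 67° = 110.00 × 2.3559
Depth = 259.14 m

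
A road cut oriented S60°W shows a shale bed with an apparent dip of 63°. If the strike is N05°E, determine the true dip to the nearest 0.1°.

The section is 55° from the strike.
tan(true dip) = tan 63° / sin 55° = 2.3959
true dip = arctan 2.3959 = 67.35°

67.3°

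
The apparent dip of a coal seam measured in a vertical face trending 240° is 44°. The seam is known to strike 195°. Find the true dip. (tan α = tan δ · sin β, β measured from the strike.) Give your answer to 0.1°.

53.8°

The section is 45° from the strike.
tan δ = tan α / sin β = tan 44° / sin 45° = 0.9657 / 0.7071 = 1.3657
δ = arctan(1.3657) = 53.79°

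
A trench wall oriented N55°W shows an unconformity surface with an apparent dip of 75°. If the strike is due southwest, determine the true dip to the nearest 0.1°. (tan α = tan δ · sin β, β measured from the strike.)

The section is 80° from the strike.
tan(true dip) = tan 75° / sin 80° = 3.7896
true dip = arctan 3.7896 = 75.22°

75.2°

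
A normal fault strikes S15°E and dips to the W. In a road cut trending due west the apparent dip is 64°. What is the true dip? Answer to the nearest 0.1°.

64.8°

β = acute angle between strike S15°E and section due west = 75°.
tan(true dip) = tan 64° / sin 75° = 2.1226
true dip = arctan 2.1226 = 64.77°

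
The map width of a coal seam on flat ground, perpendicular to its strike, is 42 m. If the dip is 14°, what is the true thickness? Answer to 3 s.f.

True thickness t = w · sin(dip) = 42 × sin 14°
t = 42 × 0.2419 = 10.161 m

10.2 m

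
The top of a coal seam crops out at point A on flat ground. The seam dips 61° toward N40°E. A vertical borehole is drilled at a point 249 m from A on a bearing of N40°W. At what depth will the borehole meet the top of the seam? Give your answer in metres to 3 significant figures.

The hole lies 80° from the dip direction, so the down-dip offset is 249 × cos 80° = 43.24 m.
Depth = down-dip offset × tan(dip) = 43.24 × tan 61° = 43.24 × 1.8040
Depth = 78.00 m

78.0 m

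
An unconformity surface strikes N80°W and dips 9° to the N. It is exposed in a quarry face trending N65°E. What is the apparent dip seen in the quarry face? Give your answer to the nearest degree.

The section lies 35° from the strike.
tan α = tan 9° × sin 35° = 0.1584 × 0.5736 = 0.0908
apparent dip = arctan 0.0908 = 5.19°

5°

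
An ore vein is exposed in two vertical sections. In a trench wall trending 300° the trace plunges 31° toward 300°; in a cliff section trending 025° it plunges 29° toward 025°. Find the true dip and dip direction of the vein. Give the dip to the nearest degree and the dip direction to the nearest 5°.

The two traces are lines in the plane: v₁ = (sin 300°·cos 31°, cos 300°·cos 31°, −sin 31°), v₂ = (sin 25°·cos 29°, cos 25°·cos 29°, −sin 29°).
n = v₁ × v₂ = (-0.200, 0.550, 0.747) (taken with n_z > 0).
tan δ = √(n_x²+n_y²)/n_z = 0.586/0.747, so δ = 38.1°.
Dip direction = azimuth of (n_x, n_y) = atan2(-0.200, 0.550) = 340°.

true dip 38°, dip direction 340°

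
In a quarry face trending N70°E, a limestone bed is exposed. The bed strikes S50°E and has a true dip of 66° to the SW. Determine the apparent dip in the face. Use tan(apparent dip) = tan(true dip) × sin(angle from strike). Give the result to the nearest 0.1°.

The strike is S50°E and the section trends N70°E; the acute angle between them is β = 60°.
tan(apparent dip) = tan 66° · sin 60° = 1.9451
α = arctan(1.9451) = 62.79°

62.8°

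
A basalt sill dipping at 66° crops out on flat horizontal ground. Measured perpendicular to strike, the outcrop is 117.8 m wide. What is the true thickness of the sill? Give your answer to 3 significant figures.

True thickness t = w · sin(dip) = 117.8 × sin 66°
t = 117.8 × 0.9135 = 107.616 m

108 m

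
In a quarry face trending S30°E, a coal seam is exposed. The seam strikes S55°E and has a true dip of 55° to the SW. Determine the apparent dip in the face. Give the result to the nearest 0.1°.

Angle between strike (S55°E) and section (S30°E): β = 25°.
tan α = tan 55° × sin 25° = 1.4281 × 0.4226 = 0.6036
α = arctan(0.6036) = 31.11°

31.1°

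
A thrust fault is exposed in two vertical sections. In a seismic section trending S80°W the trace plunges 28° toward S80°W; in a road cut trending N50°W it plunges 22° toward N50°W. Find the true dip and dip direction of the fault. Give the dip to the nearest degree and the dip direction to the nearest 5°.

Represent each trace as a vector plunging at its apparent dip toward its trend (east-north-up frame): v₁ = (-0.870, -0.153, -0.469), v₂ = (-0.710, 0.596, -0.375).
n = v₁ × v₂ = (-0.337, -0.008, 0.627) (taken with n_z > 0).
True dip = arccos(n_z / |n|) = arccos(0.8807) = 28.3°.
Dip direction = atan2(-0.337, -0.008) = 269° (azimuth of n's horizontal projection).

true dip 28°, dip direction 270°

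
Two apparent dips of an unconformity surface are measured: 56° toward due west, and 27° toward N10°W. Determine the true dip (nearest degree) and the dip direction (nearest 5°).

true dip 56°, dip direction 280°

Represent each trace as a vector plunging at its apparent dip toward its trend (east-north-up frame): v₁ = (-0.559, -0.000, -0.829), v₂ = (-0.155, 0.877, -0.454).
n = v₁ × v₂ = (-0.727, 0.126, 0.491) (taken with n_z > 0).
Dip δ = arctan(|n_h|/n_z) = arctan(0.738/0.491) = 56.4°.
Dip direction = azimuth of (n_x, n_y) = atan2(-0.727, 0.126) = 280°.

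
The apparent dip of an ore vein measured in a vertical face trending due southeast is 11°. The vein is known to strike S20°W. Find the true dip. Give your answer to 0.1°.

12.1°

The section is 65° from the strike.
tan(true dip) = tan 11° / sin 65° = 0.2145
true dip = arctan 0.2145 = 12.11°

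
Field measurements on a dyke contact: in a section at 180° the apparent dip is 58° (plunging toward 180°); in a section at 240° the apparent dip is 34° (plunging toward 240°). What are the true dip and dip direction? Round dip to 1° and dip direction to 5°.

true dip 58°, dip direction 175°

Each apparent-dip line lies in the plane. As unit vectors (x east, y north, z up), v₁ plunges 58°→180° and v₂ plunges 34°→240°.
n = v₁ × v₂ = (0.055, -0.609, 0.380) (taken with n_z > 0).
True dip = arccos(n_z / |n|) = arccos(0.5284) = 58.1°.
The horizontal component of n points toward azimuth atan2(n_x, n_y) = 175°, the dip direction.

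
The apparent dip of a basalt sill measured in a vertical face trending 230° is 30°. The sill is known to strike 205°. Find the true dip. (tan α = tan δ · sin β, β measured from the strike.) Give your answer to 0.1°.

53.8°

The section is 25° from the strike.
tan(true dip) = tan 30° / sin 25° = 1.3661
δ = arctan(1.3661) = 53.80°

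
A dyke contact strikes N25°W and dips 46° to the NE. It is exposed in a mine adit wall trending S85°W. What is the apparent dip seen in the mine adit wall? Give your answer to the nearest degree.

44°

The strike is N25°W and the section trends S85°W; the acute angle between them is β = 70°.
tan α = tan 46° × sin 70° = 1.0355 × 0.9397 = 0.9731
α = arctan(0.9731) = 44.22°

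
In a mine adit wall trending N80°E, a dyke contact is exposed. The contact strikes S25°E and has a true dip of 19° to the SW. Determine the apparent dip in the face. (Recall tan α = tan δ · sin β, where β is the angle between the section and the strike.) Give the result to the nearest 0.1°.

18.4°

Angle between strike (S25°E) and section (N80°E): β = 75°.
tan α = tan 19° × sin 75° = 0.3443 × 0.9659 = 0.3326
α = arctan(0.3326) = 18.40°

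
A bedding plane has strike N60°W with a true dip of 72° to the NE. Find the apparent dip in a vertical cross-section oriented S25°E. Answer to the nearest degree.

The strike is N60°W and the section trends S25°E; the acute angle between them is β = 35°.
tan(apparent dip) = tan 72° · sin 35° = 1.7653
apparent dip = arctan 1.7653 = 60.47°

60°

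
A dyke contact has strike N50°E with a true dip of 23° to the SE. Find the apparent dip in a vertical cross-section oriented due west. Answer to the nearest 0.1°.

Angle between strike (N50°E) and section (due west): β = 40°.
tan(apparent dip) = tan 23° · sin 40° = 0.2728
α = arctan(0.2728) = 15.26°

15.3°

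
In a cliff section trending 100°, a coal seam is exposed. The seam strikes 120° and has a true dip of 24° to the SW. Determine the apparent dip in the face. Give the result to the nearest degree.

9°

Angle between strike (120°) and section (100°): β = 20°.
tan(apparent dip) = tan 24° · sin 20° = 0.1523
apparent dip = arctan 0.1523 = 8.66°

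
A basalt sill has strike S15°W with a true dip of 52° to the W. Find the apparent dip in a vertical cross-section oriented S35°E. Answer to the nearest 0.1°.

Angle between strike (S15°W) and section (S35°E): β = 50°.
tan(apparent dip) = tan 52° · sin 50° = 0.9805
apparent dip = arctan 0.9805 = 44.44°

44.4°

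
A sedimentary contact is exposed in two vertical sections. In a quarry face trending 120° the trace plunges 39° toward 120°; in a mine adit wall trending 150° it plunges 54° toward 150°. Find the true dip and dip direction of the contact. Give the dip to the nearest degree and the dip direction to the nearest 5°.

true dip 58°, dip direction 180°

The two traces are lines in the plane: v₁ = (sin 120°·cos 39°, cos 120°·cos 39°, −sin 39°), v₂ = (sin 150°·cos 54°, cos 150°·cos 54°, −sin 54°).
The plane normal is n = v₁ × v₂ ∝ (0.006, -0.360, 0.228).
Dip δ = arctan(|n_h|/n_z) = arctan(0.360/0.228) = 57.6°.
The horizontal component of n points toward azimuth atan2(n_x, n_y) = 179°, the dip direction.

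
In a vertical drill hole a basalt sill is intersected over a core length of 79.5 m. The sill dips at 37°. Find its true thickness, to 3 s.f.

63.5 m

True thickness t = h · cos(dip) = 79.5 × cos 37°
t = 79.5 × 0.7986 = 63.492 m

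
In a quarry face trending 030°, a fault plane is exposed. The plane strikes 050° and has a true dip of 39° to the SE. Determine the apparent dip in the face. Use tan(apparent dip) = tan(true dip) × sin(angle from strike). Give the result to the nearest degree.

Angle between strike (050°) and section (030°): β = 20°.
tan α = tan 39° × sin 20° = 0.8098 × 0.3420 = 0.2770
apparent dip = arctan 0.2770 = 15.48°

15°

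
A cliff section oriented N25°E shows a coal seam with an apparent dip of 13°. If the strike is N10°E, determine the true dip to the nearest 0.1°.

β = acute angle between strike N10°E and section N25°E = 15°.
tan(true dip) = tan 13° / sin 15° = 0.8920
δ = arctan(0.8920) = 41.73°

41.7°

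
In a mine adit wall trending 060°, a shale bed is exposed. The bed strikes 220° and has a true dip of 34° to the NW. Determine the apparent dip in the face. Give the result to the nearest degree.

13°

Angle between strike (220°) and section (060°): β = 20°.
tan(apparent dip) = tan 34° · sin 20° = 0.2307
α = arctan(0.2307) = 12.99°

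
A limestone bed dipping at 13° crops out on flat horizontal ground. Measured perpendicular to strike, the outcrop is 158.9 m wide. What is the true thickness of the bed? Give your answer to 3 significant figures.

35.7 m

True thickness t = w · sin(dip) = 158.9 × sin 13°
t = 158.9 × 0.2250 = 35.745 m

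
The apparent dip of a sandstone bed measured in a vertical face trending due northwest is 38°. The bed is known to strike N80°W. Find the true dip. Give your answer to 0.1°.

53.7°

The section is 35° from the strike.
tan(true dip) = tan 38° / sin 35° = 1.3621
true dip = arctan 1.3621 = 53.72°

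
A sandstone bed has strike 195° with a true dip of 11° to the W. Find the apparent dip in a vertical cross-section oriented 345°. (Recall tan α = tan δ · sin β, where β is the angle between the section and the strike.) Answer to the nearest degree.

The section lies 30° from the strike.
tan α = tan 11° × sin 30° = 0.1944 × 0.5000 = 0.0972
apparent dip = arctan 0.0972 = 5.55°

6°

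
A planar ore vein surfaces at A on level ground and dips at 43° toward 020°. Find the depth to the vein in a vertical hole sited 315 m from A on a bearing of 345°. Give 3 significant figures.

241 m

The hole lies 35° from the dip direction, so the down-dip offset is 315 × cos 35° = 258.03 m.
Depth = down-dip offset × tan(dip) = 258.03 × tan 43° = 258.03 × 0.9325
Depth = 240.62 m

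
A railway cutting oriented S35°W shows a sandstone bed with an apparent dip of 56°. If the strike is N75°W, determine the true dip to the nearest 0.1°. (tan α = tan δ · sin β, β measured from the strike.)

The section is 70° from the strike.
tan(true dip) = tan 56° / sin 70° = 1.5777
true dip = arctan 1.5777 = 57.63°

57.6°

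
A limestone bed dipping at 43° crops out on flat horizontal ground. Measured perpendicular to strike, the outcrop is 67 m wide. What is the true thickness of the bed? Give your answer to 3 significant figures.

True thickness t = w · sin(dip) = 67 × sin 43°
t = 67 × 0.6820 = 45.694 m

45.7 m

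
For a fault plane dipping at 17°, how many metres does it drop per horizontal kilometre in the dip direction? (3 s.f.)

306 m

drop per km = 1000 × tan 17° = 1000 × 0.3057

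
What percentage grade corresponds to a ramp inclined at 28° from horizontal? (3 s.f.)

grade % = 100 × tan 28° = 100 × 0.5317

53.2%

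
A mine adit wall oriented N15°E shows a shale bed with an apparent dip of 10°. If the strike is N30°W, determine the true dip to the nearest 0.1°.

14.0°

The section is 45° from the strike.
tan δ = tan α / sin β = tan 10° / sin 45° = 0.1763 / 0.7071 = 0.2494
δ = arctan(0.2494) = 14.00°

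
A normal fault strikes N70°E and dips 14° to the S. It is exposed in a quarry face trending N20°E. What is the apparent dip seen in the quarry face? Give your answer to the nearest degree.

The section lies 50° from the strike.
tan(apparent dip) = tan 14° · sin 50° = 0.1910
apparent dip = arctan 0.1910 = 10.81°

11°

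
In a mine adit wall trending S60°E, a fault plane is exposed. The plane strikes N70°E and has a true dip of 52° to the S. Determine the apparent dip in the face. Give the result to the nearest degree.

Angle between strike (N70°E) and section (S60°E): β = 50°.
tan(apparent dip) = tan 52° · sin 50° = 0.9805
α = arctan(0.9805) = 44.44°

44°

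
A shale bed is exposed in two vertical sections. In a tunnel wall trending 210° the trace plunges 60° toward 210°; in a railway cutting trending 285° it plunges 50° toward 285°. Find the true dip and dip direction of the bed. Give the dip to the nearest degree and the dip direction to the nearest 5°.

Represent each trace as a vector plunging at its apparent dip toward its trend (east-north-up frame): v₁ = (-0.250, -0.433, -0.866), v₂ = (-0.621, 0.166, -0.766).
The plane normal is n = v₁ × v₂ ∝ (-0.476, -0.346, 0.310).
Dip δ = arctan(|n_h|/n_z) = arctan(0.588/0.310) = 62.2°.
Dip direction = atan2(-0.476, -0.346) = 234° (azimuth of n's horizontal projection).

true dip 62°, dip direction 235°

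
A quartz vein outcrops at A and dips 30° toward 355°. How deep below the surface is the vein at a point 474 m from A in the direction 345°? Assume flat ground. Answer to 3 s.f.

The hole lies 10° from the dip direction, so the down-dip offset is 474 × cos 10° = 466.80 m.
Depth = down-dip offset × tan(dip) = 466.80 × tan 30° = 466.80 × 0.5774
Depth = 269.51 m

270 m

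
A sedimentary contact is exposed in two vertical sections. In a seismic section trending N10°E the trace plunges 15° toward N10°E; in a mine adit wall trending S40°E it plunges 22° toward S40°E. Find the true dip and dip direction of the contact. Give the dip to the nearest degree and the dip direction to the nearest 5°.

true dip 39°, dip direction 080°

Represent each trace as a vector plunging at its apparent dip toward its trend (east-north-up frame): v₁ = (0.168, 0.951, -0.259), v₂ = (0.596, -0.710, -0.375).
Cross product v₁ × v₂ gives the pole to the plane: n ∝ (0.540, 0.091, 0.686).
Dip δ = arctan(|n_h|/n_z) = arctan(0.548/0.686) = 38.6°.
Dip direction = azimuth of (n_x, n_y) = atan2(0.540, 0.091) = 80°.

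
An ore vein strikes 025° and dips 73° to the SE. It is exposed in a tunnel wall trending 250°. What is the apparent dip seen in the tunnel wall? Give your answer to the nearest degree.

The strike is 025° and the section trends 250°; the acute angle between them is β = 45°.
tan α = tan 73° × sin 45° = 3.2709 × 0.7071 = 2.3128
apparent dip = arctan 2.3128 = 66.62°

67°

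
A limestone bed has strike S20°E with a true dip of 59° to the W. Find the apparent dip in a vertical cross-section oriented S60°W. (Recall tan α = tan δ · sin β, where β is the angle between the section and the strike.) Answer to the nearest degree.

Angle between strike (S20°E) and section (S60°W): β = 80°.
tan α = tan 59° × sin 80° = 1.6643 × 0.9848 = 1.6390
α = arctan(1.6390) = 58.61°

59°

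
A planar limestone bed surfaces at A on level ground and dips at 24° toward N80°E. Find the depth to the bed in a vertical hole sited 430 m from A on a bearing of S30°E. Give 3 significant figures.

The hole lies 70° from the dip direction, so the down-dip offset is 430 × cos 70° = 147.07 m.
Depth = down-dip offset × tan(dip) = 147.07 × tan 24° = 147.07 × 0.4452
Depth = 65.48 m

65.5 m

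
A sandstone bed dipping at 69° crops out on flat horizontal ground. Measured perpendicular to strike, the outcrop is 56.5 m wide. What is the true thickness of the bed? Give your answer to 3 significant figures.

52.7 m

True thickness t = w · sin(dip) = 56.5 × sin 69°
t = 56.5 × 0.9336 = 52.747 m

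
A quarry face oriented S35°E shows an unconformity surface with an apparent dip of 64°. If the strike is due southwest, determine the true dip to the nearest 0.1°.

β = acute angle between strike due southwest and section S35°E = 80°.
tan δ = tan α / sin β = tan 64° / sin 80° = 2.0503 / 0.9848 = 2.0819
true dip = arctan 2.0819 = 64.34°

64.3°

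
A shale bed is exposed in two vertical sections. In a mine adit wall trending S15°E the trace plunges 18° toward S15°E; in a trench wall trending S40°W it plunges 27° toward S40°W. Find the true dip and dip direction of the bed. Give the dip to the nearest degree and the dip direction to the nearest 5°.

true dip 27°, dip direction 215°

Each apparent-dip line lies in the plane. As unit vectors (x east, y north, z up), v₁ plunges 18°→S15°E and v₂ plunges 27°→S40°W.
The plane normal is n = v₁ × v₂ ∝ (-0.206, -0.289, 0.694).
tan δ = √(n_x²+n_y²)/n_z = 0.355/0.694, so δ = 27.1°.
Dip direction = atan2(-0.206, -0.289) = 216° (azimuth of n's horizontal projection).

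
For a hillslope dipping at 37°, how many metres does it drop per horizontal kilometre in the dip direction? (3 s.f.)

drop per km = 1000 × tan 37° = 1000 × 0.7536

754 m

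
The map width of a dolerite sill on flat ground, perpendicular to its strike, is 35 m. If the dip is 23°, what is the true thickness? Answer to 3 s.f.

True thickness t = w · sin(dip) = 35 × sin 23°
t = 35 × 0.3907 = 13.676 m

13.7 m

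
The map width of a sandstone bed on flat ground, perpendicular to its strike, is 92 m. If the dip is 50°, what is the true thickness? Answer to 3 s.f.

True thickness t = w · sin(dip) = 92 × sin 50°
t = 92 × 0.7660 = 70.476 m

70.5 m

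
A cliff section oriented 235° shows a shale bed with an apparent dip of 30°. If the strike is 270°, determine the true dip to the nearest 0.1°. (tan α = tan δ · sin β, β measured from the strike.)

45.2°

The section is 35° from the strike.
tan(true dip) = tan 30° / sin 35° = 1.0066
δ = arctan(1.0066) = 45.19°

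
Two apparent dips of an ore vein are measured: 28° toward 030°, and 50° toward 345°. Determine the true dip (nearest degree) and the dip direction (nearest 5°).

true dip 52°, dip direction 325°

The two traces are lines in the plane: v₁ = (sin 30°·cos 28°, cos 30°·cos 28°, −sin 28°), v₂ = (sin 345°·cos 50°, cos 345°·cos 50°, −sin 50°).
n = v₁ × v₂ = (-0.294, 0.416, 0.401) (taken with n_z > 0).
True dip = arccos(n_z / |n|) = arccos(0.6185) = 51.8°.
The horizontal component of n points toward azimuth atan2(n_x, n_y) = 325°, the dip direction.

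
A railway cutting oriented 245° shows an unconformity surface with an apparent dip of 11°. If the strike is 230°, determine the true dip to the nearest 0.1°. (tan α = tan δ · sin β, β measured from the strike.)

The section is 15° from the strike.
tan δ = tan α / sin β = tan 11° / sin 15° = 0.1944 / 0.2588 = 0.7510
δ = arctan(0.7510) = 36.91°

36.9°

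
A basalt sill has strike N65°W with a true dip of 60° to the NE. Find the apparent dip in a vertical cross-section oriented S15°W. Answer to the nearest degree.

The section lies 80° from the strike.
tan α = tan 60° × sin 80° = 1.7321 × 0.9848 = 1.7057
apparent dip = arctan 1.7057 = 59.62°

60°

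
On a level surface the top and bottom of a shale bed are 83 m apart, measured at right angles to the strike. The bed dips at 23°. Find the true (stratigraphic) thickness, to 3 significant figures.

32.4 m

True thickness t = w · sin(dip) = 83 × sin 23°
t = 83 × 0.3907 = 32.431 m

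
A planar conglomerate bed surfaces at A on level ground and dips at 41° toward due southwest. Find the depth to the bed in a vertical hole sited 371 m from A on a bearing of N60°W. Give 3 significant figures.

83.5 m

The hole lies 75° from the dip direction, so the down-dip offset is 371 × cos 75° = 96.02 m.
Depth = down-dip offset × tan(dip) = 96.02 × tan 41° = 96.02 × 0.8693
Depth = 83.47 m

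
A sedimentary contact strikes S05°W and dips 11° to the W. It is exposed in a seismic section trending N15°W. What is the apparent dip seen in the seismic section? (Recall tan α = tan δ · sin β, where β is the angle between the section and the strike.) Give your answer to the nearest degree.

The strike is S05°W and the section trends N15°W; the acute angle between them is β = 20°.
tan(apparent dip) = tan 11° · sin 20° = 0.0665
apparent dip = arctan 0.0665 = 3.80°

4°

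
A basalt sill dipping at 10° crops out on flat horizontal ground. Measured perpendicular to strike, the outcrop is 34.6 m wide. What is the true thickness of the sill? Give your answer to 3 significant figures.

True thickness t = w · sin(dip) = 34.6 × sin 10°
t = 34.6 × 0.1736 = 6.008 m

6.01 m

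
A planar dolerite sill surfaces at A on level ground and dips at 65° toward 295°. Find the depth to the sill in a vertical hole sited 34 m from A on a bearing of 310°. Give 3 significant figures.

The hole lies 15° from the dip direction, so the down-dip offset is 34 × cos 15° = 32.84 m.
Depth = down-dip offset × tan(dip) = 32.84 × tan 65° = 32.84 × 2.1445
Depth = 70.43 m

70.4 m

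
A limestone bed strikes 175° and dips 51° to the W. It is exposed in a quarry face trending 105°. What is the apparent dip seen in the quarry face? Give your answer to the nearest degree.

Angle between strike (175°) and section (105°): β = 70°.
tan α = tan 51° × sin 70° = 1.2349 × 0.9397 = 1.1604
apparent dip = arctan 1.1604 = 49.25°

49°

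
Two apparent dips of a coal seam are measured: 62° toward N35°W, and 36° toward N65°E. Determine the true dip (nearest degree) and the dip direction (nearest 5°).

Represent each trace as a vector plunging at its apparent dip toward its trend (east-north-up frame): v₁ = (-0.269, 0.385, -0.883), v₂ = (0.733, 0.342, -0.588).
The plane normal is n = v₁ × v₂ ∝ (-0.076, 0.806, 0.374).
Dip δ = arctan(|n_h|/n_z) = arctan(0.809/0.374) = 65.2°.
Dip direction = atan2(-0.076, 0.806) = 355° (azimuth of n's horizontal projection).

true dip 65°, dip direction 355°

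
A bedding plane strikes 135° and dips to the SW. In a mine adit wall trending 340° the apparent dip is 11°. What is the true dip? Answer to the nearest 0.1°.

β = acute angle between strike 135° and section 340° = 25°.
tan(true dip) = tan 11° / sin 25° = 0.4599
δ = arctan(0.4599) = 24.70°

24.7°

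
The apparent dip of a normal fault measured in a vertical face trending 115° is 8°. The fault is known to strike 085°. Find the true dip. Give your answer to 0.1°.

The section is 30° from the strike.
tan(true dip) = tan 8° / sin 30° = 0.2811
δ = arctan(0.2811) = 15.70°

15.7°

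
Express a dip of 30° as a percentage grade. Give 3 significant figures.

grade % = 100 × tan 30° = 100 × 0.5774

57.7%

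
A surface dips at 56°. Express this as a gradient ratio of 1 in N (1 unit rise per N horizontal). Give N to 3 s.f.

1 : N means tan θ = 1/N, so N = 1/tan 56° = 1/1.4826

1 in 0.675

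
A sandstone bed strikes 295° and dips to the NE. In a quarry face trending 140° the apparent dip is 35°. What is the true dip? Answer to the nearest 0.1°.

The section is 25° from the strike.
tan δ = tan α / sin β = tan 35° / sin 25° = 0.7002 / 0.4226 = 1.6568
δ = arctan(1.6568) = 58.89°

58.9°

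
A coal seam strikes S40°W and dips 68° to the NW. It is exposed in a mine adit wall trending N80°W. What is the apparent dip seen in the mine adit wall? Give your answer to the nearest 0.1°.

65.0°

The section lies 60° from the strike.
tan α = tan 68° × sin 60° = 2.4751 × 0.8660 = 2.1435
α = arctan(2.1435) = 64.99°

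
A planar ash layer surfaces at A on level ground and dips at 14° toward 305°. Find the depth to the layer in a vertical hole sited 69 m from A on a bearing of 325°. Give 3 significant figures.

16.2 m

The hole lies 20° from the dip direction, so the down-dip offset is 69 × cos 20° = 64.84 m.
Depth = down-dip offset × tan(dip) = 64.84 × tan 14° = 64.84 × 0.2493
Depth = 16.17 m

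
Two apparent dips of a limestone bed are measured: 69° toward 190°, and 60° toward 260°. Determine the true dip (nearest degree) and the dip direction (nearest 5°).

true dip 70°, dip direction 210°

The two traces are lines in the plane: v₁ = (sin 190°·cos 69°, cos 190°·cos 69°, −sin 69°), v₂ = (sin 260°·cos 60°, cos 260°·cos 60°, −sin 60°).
Cross product v₁ × v₂ gives the pole to the plane: n ∝ (-0.225, -0.406, 0.168).
tan δ = √(n_x²+n_y²)/n_z = 0.464/0.168, so δ = 70.0°.
The horizontal component of n points toward azimuth atan2(n_x, n_y) = 209°, the dip direction.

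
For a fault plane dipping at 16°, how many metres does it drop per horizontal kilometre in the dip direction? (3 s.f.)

287 m

drop per km = 1000 × tan 16° = 1000 × 0.2867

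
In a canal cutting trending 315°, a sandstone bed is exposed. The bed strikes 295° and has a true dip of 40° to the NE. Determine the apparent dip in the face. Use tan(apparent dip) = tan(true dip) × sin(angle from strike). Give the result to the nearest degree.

The strike is 295° and the section trends 315°; the acute angle between them is β = 20°.
tan(apparent dip) = tan 40° · sin 20° = 0.2870
α = arctan(0.2870) = 16.01°

16°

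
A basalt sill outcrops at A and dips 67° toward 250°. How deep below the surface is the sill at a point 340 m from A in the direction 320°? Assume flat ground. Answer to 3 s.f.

274 m

The hole lies 70° from the dip direction, so the down-dip offset is 340 × cos 70° = 116.29 m.
Depth = down-dip offset × tan(dip) = 116.29 × tan 67° = 116.29 × 2.3559
Depth = 273.95 m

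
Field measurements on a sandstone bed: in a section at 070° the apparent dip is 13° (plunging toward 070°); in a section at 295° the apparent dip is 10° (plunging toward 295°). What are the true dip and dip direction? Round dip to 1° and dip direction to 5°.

true dip 28°, dip direction 005°

The two traces are lines in the plane: v₁ = (sin 70°·cos 13°, cos 70°·cos 13°, −sin 13°), v₂ = (sin 295°·cos 10°, cos 295°·cos 10°, −sin 10°).
n = v₁ × v₂ = (0.036, 0.360, 0.679) (taken with n_z > 0).
True dip = arccos(n_z / |n|) = arccos(0.8825) = 28.1°.
The horizontal component of n points toward azimuth atan2(n_x, n_y) = 6°, the dip direction.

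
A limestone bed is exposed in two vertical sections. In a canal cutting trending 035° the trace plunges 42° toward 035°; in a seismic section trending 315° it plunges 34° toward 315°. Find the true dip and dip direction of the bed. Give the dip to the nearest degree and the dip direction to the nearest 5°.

Represent each trace as a vector plunging at its apparent dip toward its trend (east-north-up frame): v₁ = (0.426, 0.609, -0.669), v₂ = (-0.586, 0.586, -0.559).
n = v₁ × v₂ = (0.052, 0.631, 0.607) (taken with n_z > 0).
tan δ = √(n_x²+n_y²)/n_z = 0.633/0.607, so δ = 46.2°.
Dip direction = azimuth of (n_x, n_y) = atan2(0.052, 0.631) = 5°.

true dip 46°, dip direction 005°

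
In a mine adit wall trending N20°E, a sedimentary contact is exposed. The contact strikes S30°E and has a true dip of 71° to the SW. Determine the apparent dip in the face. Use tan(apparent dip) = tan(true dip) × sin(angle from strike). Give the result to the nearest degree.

66°

Angle between strike (S30°E) and section (N20°E): β = 50°.
tan(apparent dip) = tan 71° · sin 50° = 2.2248
apparent dip = arctan 2.2248 = 65.80°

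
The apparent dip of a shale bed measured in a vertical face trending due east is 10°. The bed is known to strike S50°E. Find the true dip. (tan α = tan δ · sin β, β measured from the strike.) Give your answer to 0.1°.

15.3°

β = acute angle between strike S50°E and section due east = 40°.
tan(true dip) = tan 10° / sin 40° = 0.2743
true dip = arctan 0.2743 = 15.34°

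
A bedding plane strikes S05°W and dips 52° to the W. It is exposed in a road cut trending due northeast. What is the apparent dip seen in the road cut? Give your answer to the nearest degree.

39°

The section lies 40° from the strike.
tan(apparent dip) = tan 52° · sin 40° = 0.8227
α = arctan(0.8227) = 39.45°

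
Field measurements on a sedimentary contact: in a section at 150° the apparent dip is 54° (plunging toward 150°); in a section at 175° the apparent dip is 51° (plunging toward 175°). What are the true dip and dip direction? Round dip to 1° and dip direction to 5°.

Represent each trace as a vector plunging at its apparent dip toward its trend (east-north-up frame): v₁ = (0.294, -0.509, -0.809), v₂ = (0.055, -0.627, -0.777).
Cross product v₁ × v₂ gives the pole to the plane: n ∝ (0.112, -0.184, 0.156).
tan δ = √(n_x²+n_y²)/n_z = 0.215/0.156, so δ = 54.0°.
The horizontal component of n points toward azimuth atan2(n_x, n_y) = 149°, the dip direction.

true dip 54°, dip direction 150°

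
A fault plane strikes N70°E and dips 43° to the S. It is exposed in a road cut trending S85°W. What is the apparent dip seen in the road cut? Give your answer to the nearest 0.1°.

13.6°

Angle between strike (N70°E) and section (S85°W): β = 15°.
tan(apparent dip) = tan 43° · sin 15° = 0.2414
apparent dip = arctan 0.2414 = 13.57°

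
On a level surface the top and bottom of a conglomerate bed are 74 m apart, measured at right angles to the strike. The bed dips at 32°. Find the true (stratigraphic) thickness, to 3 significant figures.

True thickness t = w · sin(dip) = 74 × sin 32°
t = 74 × 0.5299 = 39.214 m

39.2 m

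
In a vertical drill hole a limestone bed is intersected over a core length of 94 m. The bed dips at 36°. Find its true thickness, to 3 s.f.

76.0 m

True thickness t = h · cos(dip) = 94 × cos 36°
t = 94 × 0.8090 = 76.048 m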